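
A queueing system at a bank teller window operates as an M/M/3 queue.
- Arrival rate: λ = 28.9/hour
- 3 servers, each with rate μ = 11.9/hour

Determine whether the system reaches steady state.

Stability requires ρ = λ/(cμ) < 1
ρ = 28.9/(3 × 11.9) = 28.9/35.70 = 0.8095
Since 0.8095 < 1, the system is STABLE.
The servers are busy 80.95% of the time.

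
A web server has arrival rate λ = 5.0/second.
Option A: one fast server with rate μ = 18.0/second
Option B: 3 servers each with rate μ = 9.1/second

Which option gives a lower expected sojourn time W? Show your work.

Option A: single server μ = 18.0 (M/M/1)
  ρ_A = 5.0/18.0 = 0.2778
  W_A = 1/(μ-λ) = 1/(18.0-5.0) = 1/13.00 = 0.07692

Option B: 3 servers μ = 9.1 (M/M/3)
  ρ_B = λ/(cμ) = 5.0/(3×9.1) = 0.1832
  Offered load a = λ/μ = cρ = 5.0/9.1 = 0.5495
  P₀ = [ Σₙ₌₀^2 aⁿ/n! + a^3/(3!(1-ρ)) ]⁻¹
  Σ = a^0/0! + a^1/1! + a^2/2! = 1.0000 + 0.5495 + 0.1509 = 1.7004
  a^3/(3!(1-ρ)) = 0.165877/(6 × 0.816850) = 0.03384
  P₀ = 1/(1.7004 + 0.03384) = 0.5766
  Lq = P₀·a^3·ρ / (3!(1-ρ)²) = 0.57662 × 0.16588 × 0.18315 / (6 × 0.66724) = 0.004376
  Wq_B = Lq/λ = 0.0043757/5.0 = 0.0008751
  W_B = Wq_B + 1/μ = 0.0008751 + 0.1099 = 0.1108

Since W_A = 0.07692 < W_B = 0.1108, Option A (single fast server) has the shorter time in system.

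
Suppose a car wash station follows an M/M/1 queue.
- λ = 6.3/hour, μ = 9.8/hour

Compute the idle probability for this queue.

ρ = λ/μ = 6.3/9.8 = 0.6429
P(0) = 1 - ρ = 1 - 0.6429 = 0.3571
The server is idle 35.71% of the time.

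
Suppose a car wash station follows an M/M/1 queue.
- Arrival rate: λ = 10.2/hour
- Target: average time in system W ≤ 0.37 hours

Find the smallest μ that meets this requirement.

For M/M/1: W = 1/(μ-λ)
Need W ≤ 0.37, so 1/(μ-λ) ≤ 0.37
μ - λ ≥ 1/0.37 = 2.7027
μ ≥ 10.2 + 2.7027 = 12.9027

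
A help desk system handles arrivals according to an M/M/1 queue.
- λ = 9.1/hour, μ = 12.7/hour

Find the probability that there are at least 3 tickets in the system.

ρ = λ/μ = 9.1/12.7 = 0.71654
P(N ≥ n) = ρⁿ
P(N ≥ 3) = 0.71654^3
P(N ≥ 3) = 0.3679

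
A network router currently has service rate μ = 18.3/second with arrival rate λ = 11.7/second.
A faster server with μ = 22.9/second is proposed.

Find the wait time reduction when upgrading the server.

System 1: ρ₁ = 11.7/18.3 = 0.6393, W₁ = 1/(18.3-11.7) = 0.15152
System 2: ρ₂ = 11.7/22.9 = 0.5109, W₂ = 1/(22.9-11.7) = 0.089286
Improvement: (W₁-W₂)/W₁ = (0.15152-0.089286)/0.15152 = 41.07%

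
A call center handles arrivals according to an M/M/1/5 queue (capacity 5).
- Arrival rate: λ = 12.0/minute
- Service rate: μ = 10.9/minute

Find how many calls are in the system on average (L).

ρ = λ/μ = 12.0/10.9 = 1.1009
P₀ = (1-ρ)/(1-ρ^(K+1)) = (1-1.1009)/(1-1.1009^6) = -0.1009/-0.7803 = 0.1293
P_K = P₀×ρ^K = 0.1293 × 1.1009^5 = 0.1293 × 1.6171 = 0.2091
L = ρ[1 - (K+1)ρ^K + Kρ^(K+1)] / [(1-ρ)(1-ρ^(K+1))]
L = 1.1009 × (1 - 6×1.617109 + 5×1.780276) / ((1 - 1.1009) × (1 - 1.780276)) = 2.7788 calls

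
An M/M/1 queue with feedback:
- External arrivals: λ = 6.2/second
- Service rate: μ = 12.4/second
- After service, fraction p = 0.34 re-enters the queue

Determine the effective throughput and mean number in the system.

Effective arrival rate: λ_eff = λ/(1-p) = 6.2/(1-0.34) = 6.2/0.66 = 9.39394
ρ = λ_eff/μ = 9.39394/12.4 = 0.757576
L = ρ/(1-ρ) = 0.757576/(1-0.757576) = 3.1250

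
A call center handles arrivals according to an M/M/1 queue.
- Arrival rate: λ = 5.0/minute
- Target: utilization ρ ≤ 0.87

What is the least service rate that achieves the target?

ρ = λ/μ, so μ = λ/ρ
μ ≥ 5.0/0.87 = 5.7471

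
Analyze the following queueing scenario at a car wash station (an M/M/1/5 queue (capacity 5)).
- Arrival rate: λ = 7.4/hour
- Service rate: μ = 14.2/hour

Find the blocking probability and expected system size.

ρ = λ/μ = 7.4/14.2 = 0.52113
P₀ = (1-ρ)/(1-ρ^(K+1)) = (1-0.52113)/(1-0.52113^6) = 0.4789/0.9800 = 0.4887
P_K = P₀×ρ^K = 0.48866 × 0.52113^5 = 0.48866 × 0.038435 = 0.01878
Blocking probability P_5 = 0.01878 (1.88%)
L = ρ[1 - (K+1)ρ^K + Kρ^(K+1)] / [(1-ρ)(1-ρ^(K+1))]
L = 0.52113 × (1 - 6×0.03844 + 5×0.02003) / ((1 - 0.52113) × (1 - 0.02003)) = 0.9656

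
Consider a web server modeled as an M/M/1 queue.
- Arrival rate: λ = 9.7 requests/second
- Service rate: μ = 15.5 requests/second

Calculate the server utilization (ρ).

Server utilization: ρ = λ/μ
ρ = 9.7/15.5 = 0.6258
The server is busy 62.58% of the time.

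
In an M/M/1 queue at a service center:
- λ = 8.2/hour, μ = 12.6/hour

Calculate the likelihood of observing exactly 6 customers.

ρ = λ/μ = 8.2/12.6 = 0.6508
P(n) = (1-ρ)ρⁿ
P(6) = (1-0.6508) × 0.6508^6
P(6) = 0.3492 × 0.07598
P(6) = 0.02653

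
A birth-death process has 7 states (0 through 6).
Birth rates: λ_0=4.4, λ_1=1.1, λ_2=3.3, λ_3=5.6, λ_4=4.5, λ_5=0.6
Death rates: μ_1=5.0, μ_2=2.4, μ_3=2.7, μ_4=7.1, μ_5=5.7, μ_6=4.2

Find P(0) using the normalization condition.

Ratios P(n)/P(0) = (λ₀···λₙ₋₁)/(μ₁···μₙ):
P(1)/P(0) = (4.4)/(5.0) = 0.88000
P(2)/P(0) = (4.4×1.1)/(5.0×2.4) = 0.40333
P(3)/P(0) = (4.4×1.1×3.3)/(5.0×2.4×2.7) = 0.49296
P(4)/P(0) = (4.4×1.1×3.3×5.6)/(5.0×2.4×2.7×7.1) = 0.38882
P(5)/P(0) = (4.4×1.1×3.3×5.6×4.5)/(5.0×2.4×2.7×7.1×5.7) = 0.30696
P(6)/P(0) = (4.4×1.1×3.3×5.6×4.5×0.6)/(5.0×2.4×2.7×7.1×5.7×4.2) = 0.043851

Normalization: ∑ P(n) = 1
P(0) × (1.0000 + 0.88000 + 0.40333 + 0.49296 + 0.38882 + 0.30696 + 0.043851) = 1
P(0) × 3.5159 = 1
P(0) = 1/3.5159 = 0.2844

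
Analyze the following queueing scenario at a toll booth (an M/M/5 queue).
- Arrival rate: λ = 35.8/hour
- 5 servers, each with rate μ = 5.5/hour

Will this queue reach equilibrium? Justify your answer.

Stability requires ρ = λ/(cμ) < 1
ρ = 35.8/(5 × 5.5) = 35.8/27.50 = 1.3018
Since 1.3018 ≥ 1, the system is UNSTABLE.
Need c > λ/μ = 35.8/5.5 = 6.51.
Minimum servers needed: c = 7.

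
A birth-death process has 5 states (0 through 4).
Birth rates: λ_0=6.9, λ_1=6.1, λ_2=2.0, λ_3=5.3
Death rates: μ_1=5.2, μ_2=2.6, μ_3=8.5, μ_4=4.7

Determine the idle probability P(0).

Ratios P(n)/P(0) = (λ₀···λₙ₋₁)/(μ₁···μₙ):
P(1)/P(0) = (6.9)/(5.2) = 1.3269
P(2)/P(0) = (6.9×6.1)/(5.2×2.6) = 3.1132
P(3)/P(0) = (6.9×6.1×2.0)/(5.2×2.6×8.5) = 0.7325
P(4)/P(0) = (6.9×6.1×2.0×5.3)/(5.2×2.6×8.5×4.7) = 0.8260

Normalization: ∑ P(n) = 1
P(0) × (1.0000 + 1.3269 + 3.1132 + 0.7325 + 0.8260) = 1
P(0) × 6.9986 = 1
P(0) = 1/6.9986 = 0.1429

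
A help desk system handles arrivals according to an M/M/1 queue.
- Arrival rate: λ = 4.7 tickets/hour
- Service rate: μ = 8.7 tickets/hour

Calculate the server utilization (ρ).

Server utilization: ρ = λ/μ
ρ = 4.7/8.7 = 0.5402
The server is busy 54.02% of the time.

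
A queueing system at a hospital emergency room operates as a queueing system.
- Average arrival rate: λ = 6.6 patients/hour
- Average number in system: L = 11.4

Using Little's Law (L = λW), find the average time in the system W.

Little's Law: L = λW, so W = L/λ
W = 11.4/6.6 = 1.7273 hours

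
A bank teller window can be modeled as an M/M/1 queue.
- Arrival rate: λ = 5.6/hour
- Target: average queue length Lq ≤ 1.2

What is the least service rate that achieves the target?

For M/M/1: Lq = λ²/(μ(μ-λ))
Need Lq ≤ 1.2, i.e. μ(μ-λ) ≥ λ²/1.2
μ² - 5.6μ - 31.36/1.2 ≥ 0  →  μ² - 5.6μ - 26.13333 ≥ 0
Quadratic formula (positive root): μ = [λ + √(λ² + 4×26.13333)]/2
Discriminant: 31.36 + 4×26.13333 = 135.8933, √135.8933 = 11.6573
μ ≥ (5.6 + 11.6573)/2 = 8.6287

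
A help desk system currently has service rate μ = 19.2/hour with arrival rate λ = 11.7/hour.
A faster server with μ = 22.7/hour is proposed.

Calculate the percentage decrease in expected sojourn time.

System 1: ρ₁ = 11.7/19.2 = 0.6094, W₁ = 1/(19.2-11.7) = 0.13333
System 2: ρ₂ = 11.7/22.7 = 0.5154, W₂ = 1/(22.7-11.7) = 0.090909
Improvement: (W₁-W₂)/W₁ = (0.13333-0.090909)/0.13333 = 31.82%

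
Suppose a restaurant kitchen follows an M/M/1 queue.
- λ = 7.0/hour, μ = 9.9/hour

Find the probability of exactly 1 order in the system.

ρ = λ/μ = 7.0/9.9 = 0.7071
P(n) = (1-ρ)ρⁿ
P(1) = (1-0.7071) × 0.7071^1
P(1) = 0.2929 × 0.7071
P(1) = 0.2071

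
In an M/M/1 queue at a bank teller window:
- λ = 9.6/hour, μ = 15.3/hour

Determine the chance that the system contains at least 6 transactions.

ρ = λ/μ = 9.6/15.3 = 0.62745
P(N ≥ n) = ρⁿ
P(N ≥ 6) = 0.62745^6
P(N ≥ 6) = 0.06102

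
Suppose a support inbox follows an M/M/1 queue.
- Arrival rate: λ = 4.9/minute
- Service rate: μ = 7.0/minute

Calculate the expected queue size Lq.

ρ = λ/μ = 4.9/7.0 = 0.7000
For M/M/1: Lq = λ²/(μ(μ-λ))
Lq = 24.01/(7.0 × 2.10)
Lq = 1.6333 emails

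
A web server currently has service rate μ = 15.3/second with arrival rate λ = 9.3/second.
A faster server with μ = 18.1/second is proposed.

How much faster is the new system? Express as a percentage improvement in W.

System 1: ρ₁ = 9.3/15.3 = 0.6078, W₁ = 1/(15.3-9.3) = 0.16667
System 2: ρ₂ = 9.3/18.1 = 0.5138, W₂ = 1/(18.1-9.3) = 0.11364
Improvement: (W₁-W₂)/W₁ = (0.16667-0.11364)/0.16667 = 31.82%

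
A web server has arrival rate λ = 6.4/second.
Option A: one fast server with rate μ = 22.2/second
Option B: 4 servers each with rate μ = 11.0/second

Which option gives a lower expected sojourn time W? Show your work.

Option A: single server μ = 22.2 (M/M/1)
  ρ_A = 6.4/22.2 = 0.2883
  W_A = 1/(μ-λ) = 1/(22.2-6.4) = 1/15.80 = 0.06329

Option B: 4 servers μ = 11.0 (M/M/4)
  ρ_B = λ/(cμ) = 6.4/(4×11.0) = 0.1455
  Offered load a = λ/μ = cρ = 6.4/11.0 = 0.5818
  P₀ = [ Σₙ₌₀^3 aⁿ/n! + a^4/(4!(1-ρ)) ]⁻¹
  Σ = a^0/0! + a^1/1! + a^2/2! + a^3/3! = 1.0000 + 0.5818 + 0.1693 + 0.03283 = 1.7839
  a^4/(4!(1-ρ)) = 0.11459/(24 × 0.85455) = 0.005587
  P₀ = 1/(1.7839 + 0.005587) = 0.5588
  Lq = P₀·a^4·ρ / (4!(1-ρ)²) = 0.558819 × 0.114591 × 0.145455 / (24 × 0.730248) = 0.0005315
  Wq_B = Lq/λ = 0.00053145/6.4 = 0.00008304
  W_B = Wq_B + 1/μ = 0.00008304 + 0.09091 = 0.09099

Since W_A = 0.06329 < W_B = 0.09099, Option A (single fast server) has the shorter time in system.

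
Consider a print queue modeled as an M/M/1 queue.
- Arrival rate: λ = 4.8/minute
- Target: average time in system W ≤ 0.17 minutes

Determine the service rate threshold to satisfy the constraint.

For M/M/1: W = 1/(μ-λ)
Need W ≤ 0.17, so 1/(μ-λ) ≤ 0.17
μ - λ ≥ 1/0.17 = 5.8824
μ ≥ 4.8 + 5.8824 = 10.6824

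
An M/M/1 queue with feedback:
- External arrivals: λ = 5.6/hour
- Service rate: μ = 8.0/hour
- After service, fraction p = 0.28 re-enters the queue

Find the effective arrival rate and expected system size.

Effective arrival rate: λ_eff = λ/(1-p) = 5.6/(1-0.28) = 5.6/0.72 = 7.777778
ρ = λ_eff/μ = 7.777778/8.0 = 0.9722222
L = ρ/(1-ρ) = 0.9722222/(1-0.9722222) = 35.0000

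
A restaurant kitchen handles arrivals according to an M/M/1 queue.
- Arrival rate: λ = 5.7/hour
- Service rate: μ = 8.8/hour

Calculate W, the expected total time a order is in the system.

First, compute utilization: ρ = λ/μ = 5.7/8.8 = 0.6477
For M/M/1: W = 1/(μ-λ)
W = 1/(8.8-5.7) = 1/3.10
W = 0.3226 hours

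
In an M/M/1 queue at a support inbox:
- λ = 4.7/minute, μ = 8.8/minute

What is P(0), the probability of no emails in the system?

ρ = λ/μ = 4.7/8.8 = 0.5341
P(0) = 1 - ρ = 1 - 0.5341 = 0.4659
The server is idle 46.59% of the time.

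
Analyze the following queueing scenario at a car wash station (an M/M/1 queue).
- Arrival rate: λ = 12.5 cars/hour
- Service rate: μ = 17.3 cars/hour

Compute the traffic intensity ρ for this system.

Server utilization: ρ = λ/μ
ρ = 12.5/17.3 = 0.7225
The server is busy 72.25% of the time.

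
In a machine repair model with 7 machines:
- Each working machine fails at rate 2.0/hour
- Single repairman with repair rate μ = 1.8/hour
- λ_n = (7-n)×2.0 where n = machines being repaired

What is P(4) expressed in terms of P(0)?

P(4)/P(0) = ∏_{i=0}^{4-1} λ_i/μ_{i+1}
= (7-0)×2.0/1.8 × (7-1)×2.0/1.8 × (7-2)×2.0/1.8 × (7-3)×2.0/1.8
= 1280.2926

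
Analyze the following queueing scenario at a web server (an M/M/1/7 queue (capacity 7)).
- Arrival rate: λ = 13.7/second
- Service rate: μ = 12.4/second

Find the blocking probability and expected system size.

ρ = λ/μ = 13.7/12.4 = 1.10484
P₀ = (1-ρ)/(1-ρ^(K+1)) = (1-1.10484)/(1-1.10484^8) = -0.10484/-1.2202 = 0.08592
P_K = P₀×ρ^K = 0.08592 × 1.10484^7 = 0.08592 × 2.0095 = 0.1727
Blocking probability P_7 = 0.1727 (17.27%)
L = ρ[1 - (K+1)ρ^K + Kρ^(K+1)] / [(1-ρ)(1-ρ^(K+1))]
L = 1.10484 × (1 - 8×2.0095357 + 7×2.2202154) / ((1 - 1.10484) × (1 - 2.2202154)) = 4.0179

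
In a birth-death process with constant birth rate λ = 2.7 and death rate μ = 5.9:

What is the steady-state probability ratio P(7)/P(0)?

For constant rates: P(n)/P(0) = (λ/μ)^n
P(7)/P(0) = (2.7/5.9)^7 = 0.45763^7 = 0.004203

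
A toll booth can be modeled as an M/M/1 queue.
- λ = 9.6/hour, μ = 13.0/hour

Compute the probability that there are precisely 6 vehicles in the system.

ρ = λ/μ = 9.6/13.0 = 0.73846
P(n) = (1-ρ)ρⁿ
P(6) = (1-0.73846) × 0.73846^6
P(6) = 0.26154 × 0.16217
P(6) = 0.04241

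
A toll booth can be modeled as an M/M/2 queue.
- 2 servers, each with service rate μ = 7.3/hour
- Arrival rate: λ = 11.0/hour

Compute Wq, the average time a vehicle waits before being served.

Traffic intensity: ρ = λ/(cμ) = 11.0/(2×7.3) = 0.7534
Since ρ = 0.7534 < 1, system is stable.
Offered load a = λ/μ = cρ = 11.0/7.3 = 1.5068
P₀ = [ Σₙ₌₀^1 aⁿ/n! + a^2/(2!(1-ρ)) ]⁻¹
Σ = a^0/0! + a^1/1! = 1.0000 + 1.5068 = 2.5068
a^2/(2!(1-ρ)) = 2.27059/(2 × 0.246575) = 4.6043
P₀ = 1/(2.5068 + 4.6043) = 0.1406
Lq = P₀·a^2·ρ / (2!(1-ρ)²) = 0.140625 × 2.27059 × 0.753425 / (2 × 0.0607994) = 1.9784
Wq = Lq/λ = 1.9784/11.0 = 0.1799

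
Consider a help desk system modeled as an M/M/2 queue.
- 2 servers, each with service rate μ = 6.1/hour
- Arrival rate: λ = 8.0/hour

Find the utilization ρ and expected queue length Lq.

Traffic intensity: ρ = λ/(cμ) = 8.0/(2×6.1) = 0.6557
Since ρ = 0.6557 < 1, system is stable.
Offered load a = λ/μ = cρ = 8.0/6.1 = 1.3115
P₀ = [ Σₙ₌₀^1 aⁿ/n! + a^2/(2!(1-ρ)) ]⁻¹
Σ = a^0/0! + a^1/1! = 1.0000 + 1.3115 = 2.3115
a^2/(2!(1-ρ)) = 1.719968/(2 × 0.3442623) = 2.4980
P₀ = 1/(2.3115 + 2.4980) = 0.2079
Lq = P₀·a^2·ρ / (2!(1-ρ)²) = 0.2079 × 1.7200 × 0.6557 / (2 × 0.1185) = 0.9893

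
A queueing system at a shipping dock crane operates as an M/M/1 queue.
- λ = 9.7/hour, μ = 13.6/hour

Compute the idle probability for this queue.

ρ = λ/μ = 9.7/13.6 = 0.7132
P(0) = 1 - ρ = 1 - 0.7132 = 0.2868
The server is idle 28.68% of the time.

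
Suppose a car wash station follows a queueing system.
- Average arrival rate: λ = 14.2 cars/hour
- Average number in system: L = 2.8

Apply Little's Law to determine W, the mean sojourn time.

Little's Law: L = λW, so W = L/λ
W = 2.8/14.2 = 0.1972 hours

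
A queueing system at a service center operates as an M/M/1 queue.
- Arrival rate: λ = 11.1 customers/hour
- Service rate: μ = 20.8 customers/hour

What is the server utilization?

Server utilization: ρ = λ/μ
ρ = 11.1/20.8 = 0.5337
The server is busy 53.37% of the time.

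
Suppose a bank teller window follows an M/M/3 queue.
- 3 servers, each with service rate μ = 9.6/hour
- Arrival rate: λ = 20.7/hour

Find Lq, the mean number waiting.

Traffic intensity: ρ = λ/(cμ) = 20.7/(3×9.6) = 0.7188
Since ρ = 0.7188 < 1, system is stable.
Offered load a = λ/μ = cρ = 20.7/9.6 = 2.1562
P₀ = [ Σₙ₌₀^2 aⁿ/n! + a^3/(3!(1-ρ)) ]⁻¹
Σ = a^0/0! + a^1/1! + a^2/2! = 1.00000 + 2.15625 + 2.32471 = 5.4810
a^3/(3!(1-ρ)) = 10.0253/(6 × 0.28125) = 5.9409
P₀ = 1/(5.4810 + 5.9409) = 0.08755
Lq = P₀·a^3·ρ / (3!(1-ρ)²) = 0.087551 × 10.0253 × 0.71875 / (6 × 0.079102) = 1.3292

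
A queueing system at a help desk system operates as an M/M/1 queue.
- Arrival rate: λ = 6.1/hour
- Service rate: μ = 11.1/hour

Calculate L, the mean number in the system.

ρ = λ/μ = 6.1/11.1 = 0.5495
For M/M/1: L = λ/(μ-λ)
L = 6.1/(11.1-6.1) = 6.1/5.00
L = 1.2200 tickets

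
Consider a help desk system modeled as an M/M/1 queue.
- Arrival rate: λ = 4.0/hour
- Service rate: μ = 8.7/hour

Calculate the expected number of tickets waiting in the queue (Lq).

ρ = λ/μ = 4.0/8.7 = 0.4598
For M/M/1: Lq = λ²/(μ(μ-λ))
Lq = 16.00/(8.7 × 4.70)
Lq = 0.3913 tickets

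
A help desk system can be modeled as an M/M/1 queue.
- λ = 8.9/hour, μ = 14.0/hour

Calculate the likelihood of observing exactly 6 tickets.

ρ = λ/μ = 8.9/14.0 = 0.6357
P(n) = (1-ρ)ρⁿ
P(6) = (1-0.6357) × 0.6357^6
P(6) = 0.3643 × 0.06600
P(6) = 0.02404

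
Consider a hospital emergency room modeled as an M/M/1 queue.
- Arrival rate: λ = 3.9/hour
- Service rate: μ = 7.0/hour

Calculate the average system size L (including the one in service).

ρ = λ/μ = 3.9/7.0 = 0.5571
For M/M/1: L = λ/(μ-λ)
L = 3.9/(7.0-3.9) = 3.9/3.10
L = 1.2581 patients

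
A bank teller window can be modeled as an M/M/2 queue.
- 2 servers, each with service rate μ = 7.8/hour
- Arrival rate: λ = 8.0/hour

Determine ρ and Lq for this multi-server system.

Traffic intensity: ρ = λ/(cμ) = 8.0/(2×7.8) = 0.5128
Since ρ = 0.5128 < 1, system is stable.
Offered load a = λ/μ = cρ = 8.0/7.8 = 1.0256
P₀ = [ Σₙ₌₀^1 aⁿ/n! + a^2/(2!(1-ρ)) ]⁻¹
Σ = a^0/0! + a^1/1! = 1.0000 + 1.0256 = 2.0256
a^2/(2!(1-ρ)) = 1.0519/(2 × 0.48718) = 1.0796
P₀ = 1/(2.0256 + 1.0796) = 0.3220
Lq = P₀·a^2·ρ / (2!(1-ρ)²) = 0.3220 × 1.0519 × 0.5128 / (2 × 0.2373) = 0.3660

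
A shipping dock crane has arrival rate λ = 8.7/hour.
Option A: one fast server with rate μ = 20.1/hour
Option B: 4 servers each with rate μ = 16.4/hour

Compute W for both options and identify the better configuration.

Option A: single server μ = 20.1 (M/M/1)
  ρ_A = 8.7/20.1 = 0.4328
  W_A = 1/(μ-λ) = 1/(20.1-8.7) = 1/11.40 = 0.08772

Option B: 4 servers μ = 16.4 (M/M/4)
  ρ_B = λ/(cμ) = 8.7/(4×16.4) = 0.1326
  Offered load a = λ/μ = cρ = 8.7/16.4 = 0.5305
  P₀ = [ Σₙ₌₀^3 aⁿ/n! + a^4/(4!(1-ρ)) ]⁻¹
  Σ = a^0/0! + a^1/1! + a^2/2! + a^3/3! = 1.0000 + 0.5305 + 0.1407 + 0.02488 = 1.6961
  a^4/(4!(1-ρ)) = 0.07920/(24 × 0.8674) = 0.003804
  P₀ = 1/(1.6961 + 0.003804) = 0.5883
  Lq = P₀·a^4·ρ / (4!(1-ρ)²) = 0.5883 × 0.07920 × 0.1326 / (24 × 0.7523) = 0.0003422
  Wq_B = Lq/λ = 0.000342192/8.7 = 0.0000393324
  W_B = Wq_B + 1/μ = 0.0000393324 + 0.0609756 = 0.06101

Since W_B = 0.06101 < W_A = 0.08772, Option B (multiple servers) has the shorter time in system.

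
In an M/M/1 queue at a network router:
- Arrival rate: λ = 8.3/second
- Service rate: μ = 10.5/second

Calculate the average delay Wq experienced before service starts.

First, compute utilization: ρ = λ/μ = 8.3/10.5 = 0.7905
For M/M/1: Wq = λ/(μ(μ-λ))
Wq = 8.3/(10.5 × (10.5-8.3))
Wq = 8.3/(10.5 × 2.20)
Wq = 0.3593 seconds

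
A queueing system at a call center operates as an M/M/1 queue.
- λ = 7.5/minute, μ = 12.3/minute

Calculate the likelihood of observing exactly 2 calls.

ρ = λ/μ = 7.5/12.3 = 0.6098
P(n) = (1-ρ)ρⁿ
P(2) = (1-0.6098) × 0.6098^2
P(2) = 0.3902 × 0.3719
P(2) = 0.1451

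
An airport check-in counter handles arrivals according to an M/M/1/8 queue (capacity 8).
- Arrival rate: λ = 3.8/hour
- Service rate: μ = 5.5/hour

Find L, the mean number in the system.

ρ = λ/μ = 3.8/5.5 = 0.6909
P₀ = (1-ρ)/(1-ρ^(K+1)) = (1-0.6909)/(1-0.6909^9) = 0.3091/0.9641 = 0.3206
P_K = P₀×ρ^K = 0.3206 × 0.6909^8 = 0.3206 × 0.05192 = 0.01665
L = ρ[1 - (K+1)ρ^K + Kρ^(K+1)] / [(1-ρ)(1-ρ^(K+1))]
L = 0.6909 × (1 - 9×0.051918 + 8×0.035870) / ((1 - 0.6909) × (1 - 0.035870)) = 1.9004 passengers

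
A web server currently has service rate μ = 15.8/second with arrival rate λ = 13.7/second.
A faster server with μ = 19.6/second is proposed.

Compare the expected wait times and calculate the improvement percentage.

System 1: ρ₁ = 13.7/15.8 = 0.8671, W₁ = 1/(15.8-13.7) = 0.4762
System 2: ρ₂ = 13.7/19.6 = 0.6990, W₂ = 1/(19.6-13.7) = 0.1695
Improvement: (W₁-W₂)/W₁ = (0.4762-0.1695)/0.4762 = 64.41%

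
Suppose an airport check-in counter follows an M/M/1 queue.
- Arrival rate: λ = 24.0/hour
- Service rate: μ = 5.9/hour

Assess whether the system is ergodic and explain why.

Stability requires ρ = λ/(cμ) < 1
ρ = 24.0/(1 × 5.9) = 24.0/5.90 = 4.0678
Since 4.0678 ≥ 1, the system is UNSTABLE.
Queue grows without bound. Need μ > λ = 24.0.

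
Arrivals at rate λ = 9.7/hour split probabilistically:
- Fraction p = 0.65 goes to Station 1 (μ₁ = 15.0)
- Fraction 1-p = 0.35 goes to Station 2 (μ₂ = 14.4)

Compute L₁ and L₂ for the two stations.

Effective rates: λ₁ = 9.7×0.65 = 6.305, λ₂ = 9.7×0.35 = 3.395
Station 1: ρ₁ = 6.305/15.0 = 0.42033, L₁ = ρ₁/(1-ρ₁) = 0.42033/(1-0.42033) = 0.7251
Station 2: ρ₂ = 3.395/14.4 = 0.23576, L₂ = ρ₂/(1-ρ₂) = 0.23576/(1-0.23576) = 0.3085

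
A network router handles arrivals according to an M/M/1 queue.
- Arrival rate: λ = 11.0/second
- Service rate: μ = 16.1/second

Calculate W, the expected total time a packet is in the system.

First, compute utilization: ρ = λ/μ = 11.0/16.1 = 0.6832
For M/M/1: W = 1/(μ-λ)
W = 1/(16.1-11.0) = 1/5.10
W = 0.1961 seconds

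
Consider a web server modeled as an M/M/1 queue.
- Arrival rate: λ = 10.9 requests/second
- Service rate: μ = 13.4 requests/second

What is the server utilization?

Server utilization: ρ = λ/μ
ρ = 10.9/13.4 = 0.8134
The server is busy 81.34% of the time.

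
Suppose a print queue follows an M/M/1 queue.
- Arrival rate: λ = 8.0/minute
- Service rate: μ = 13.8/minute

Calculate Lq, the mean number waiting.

ρ = λ/μ = 8.0/13.8 = 0.5797
For M/M/1: Lq = λ²/(μ(μ-λ))
Lq = 64.00/(13.8 × 5.80)
Lq = 0.7996 jobs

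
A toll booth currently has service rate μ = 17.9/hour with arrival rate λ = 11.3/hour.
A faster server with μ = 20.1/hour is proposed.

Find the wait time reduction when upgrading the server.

System 1: ρ₁ = 11.3/17.9 = 0.6313, W₁ = 1/(17.9-11.3) = 0.15152
System 2: ρ₂ = 11.3/20.1 = 0.5622, W₂ = 1/(20.1-11.3) = 0.11364
Improvement: (W₁-W₂)/W₁ = (0.15152-0.11364)/0.15152 = 25.00%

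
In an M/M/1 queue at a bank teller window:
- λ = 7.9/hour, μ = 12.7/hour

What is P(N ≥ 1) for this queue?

ρ = λ/μ = 7.9/12.7 = 0.6220
P(N ≥ n) = ρⁿ
P(N ≥ 1) = 0.6220^1
P(N ≥ 1) = 0.6220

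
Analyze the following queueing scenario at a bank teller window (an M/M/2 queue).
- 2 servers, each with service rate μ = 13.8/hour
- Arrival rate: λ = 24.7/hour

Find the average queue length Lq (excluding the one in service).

Traffic intensity: ρ = λ/(cμ) = 24.7/(2×13.8) = 0.8949
Since ρ = 0.8949 < 1, system is stable.
Offered load a = λ/μ = cρ = 24.7/13.8 = 1.7899
P₀ = [ Σₙ₌₀^1 aⁿ/n! + a^2/(2!(1-ρ)) ]⁻¹
Σ = a^0/0! + a^1/1! = 1.0000 + 1.7899 = 2.7899
a^2/(2!(1-ρ)) = 3.203581/(2 × 0.1050725) = 15.2446
P₀ = 1/(2.7899 + 15.2446) = 0.05545
Lq = P₀·a^2·ρ / (2!(1-ρ)²) = 0.05545 × 3.2036 × 0.8949 / (2 × 0.01104) = 7.1997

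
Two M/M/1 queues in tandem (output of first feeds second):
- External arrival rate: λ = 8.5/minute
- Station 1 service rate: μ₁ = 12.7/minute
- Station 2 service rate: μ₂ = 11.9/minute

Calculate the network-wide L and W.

By Jackson's theorem, each station behaves as independent M/M/1.
Station 1: ρ₁ = 8.5/12.7 = 0.6693, L₁ = ρ₁/(1-ρ₁) = λ/(μ₁-λ) = 8.5/4.20 = 2.0238
Station 2: ρ₂ = 8.5/11.9 = 0.7143, L₂ = ρ₂/(1-ρ₂) = λ/(μ₂-λ) = 8.5/3.40 = 2.5000
Total: L = L₁ + L₂ = 2.0238 + 2.5000 = 4.5238
W = L/λ = 4.5238/8.5 = 0.5322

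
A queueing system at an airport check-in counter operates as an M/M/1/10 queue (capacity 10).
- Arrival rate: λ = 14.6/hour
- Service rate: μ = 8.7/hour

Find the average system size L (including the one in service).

ρ = λ/μ = 14.6/8.7 = 1.678161
P₀ = (1-ρ)/(1-ρ^(K+1)) = (1-1.678161)/(1-1.678161^11) = -0.6782/-296.2829 = 0.002289
P_K = P₀×ρ^K = 0.002289 × 1.678161^10 = 0.002289 × 177.1480 = 0.4055
L = ρ[1 - (K+1)ρ^K + Kρ^(K+1)] / [(1-ρ)(1-ρ^(K+1))]
L = 1.678161 × (1 - 11×177.1480 + 10×297.2829) / ((1 - 1.678161) × (1 - 297.2829)) = 8.5626 passengers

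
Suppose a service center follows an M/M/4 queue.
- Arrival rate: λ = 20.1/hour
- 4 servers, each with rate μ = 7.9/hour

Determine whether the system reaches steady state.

Stability requires ρ = λ/(cμ) < 1
ρ = 20.1/(4 × 7.9) = 20.1/31.60 = 0.6361
Since 0.6361 < 1, the system is STABLE.
The servers are busy 63.61% of the time.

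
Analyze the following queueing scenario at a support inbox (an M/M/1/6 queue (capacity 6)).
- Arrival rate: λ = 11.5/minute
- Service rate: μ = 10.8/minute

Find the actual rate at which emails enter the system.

ρ = λ/μ = 11.5/10.8 = 1.06481
P₀ = (1-ρ)/(1-ρ^(K+1)) = (1-1.06481)/(1-1.06481^7) = -0.06481/-0.5520 = 0.1174
P_K = P₀×ρ^K = 0.1174 × 1.06481^6 = 0.1174 × 1.4576 = 0.1711
λ_eff = λ(1-P_K) = 11.5 × (1 - 0.17112) = 11.5 × 0.82888 = 9.5321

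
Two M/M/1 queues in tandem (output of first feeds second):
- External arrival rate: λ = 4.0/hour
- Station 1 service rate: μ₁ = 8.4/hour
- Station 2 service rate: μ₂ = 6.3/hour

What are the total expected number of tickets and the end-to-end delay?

By Jackson's theorem, each station behaves as independent M/M/1.
Station 1: ρ₁ = 4.0/8.4 = 0.4762, L₁ = ρ₁/(1-ρ₁) = λ/(μ₁-λ) = 4.0/4.40 = 0.9091
Station 2: ρ₂ = 4.0/6.3 = 0.6349, L₂ = ρ₂/(1-ρ₂) = λ/(μ₂-λ) = 4.0/2.30 = 1.7391
Total: L = L₁ + L₂ = 0.9091 + 1.7391 = 2.6482
W = L/λ = 2.6482/4.0 = 0.6621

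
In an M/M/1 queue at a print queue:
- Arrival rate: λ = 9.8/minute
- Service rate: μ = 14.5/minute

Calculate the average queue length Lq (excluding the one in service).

ρ = λ/μ = 9.8/14.5 = 0.6759
For M/M/1: Lq = λ²/(μ(μ-λ))
Lq = 96.04/(14.5 × 4.70)
Lq = 1.4092 jobs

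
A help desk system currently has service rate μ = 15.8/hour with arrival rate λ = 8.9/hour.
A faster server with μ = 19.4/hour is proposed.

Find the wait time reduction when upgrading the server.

System 1: ρ₁ = 8.9/15.8 = 0.5633, W₁ = 1/(15.8-8.9) = 0.14493
System 2: ρ₂ = 8.9/19.4 = 0.4588, W₂ = 1/(19.4-8.9) = 0.095238
Improvement: (W₁-W₂)/W₁ = (0.14493-0.095238)/0.14493 = 34.29%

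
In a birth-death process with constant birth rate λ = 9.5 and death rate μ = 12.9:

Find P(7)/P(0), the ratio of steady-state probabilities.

For constant rates: P(n)/P(0) = (λ/μ)^n
P(7)/P(0) = (9.5/12.9)^7 = 0.73643^7 = 0.1175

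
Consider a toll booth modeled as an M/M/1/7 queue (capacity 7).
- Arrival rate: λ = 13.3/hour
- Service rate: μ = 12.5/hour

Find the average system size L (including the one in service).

ρ = λ/μ = 13.3/12.5 = 1.0640
P₀ = (1-ρ)/(1-ρ^(K+1)) = (1-1.0640)/(1-1.0640^8) = -0.0640000/-0.642605 = 0.09959
P_K = P₀×ρ^K = 0.099595 × 1.0640^7 = 0.099595 × 1.5438 = 0.1538
L = ρ[1 - (K+1)ρ^K + Kρ^(K+1)] / [(1-ρ)(1-ρ^(K+1))]
L = 1.0640 × (1 - 8×1.5438013 + 7×1.6426046) / ((1 - 1.0640) × (1 - 1.6426046)) = 3.8243 vehicles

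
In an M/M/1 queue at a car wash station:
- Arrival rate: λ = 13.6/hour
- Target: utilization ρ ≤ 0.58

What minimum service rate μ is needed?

ρ = λ/μ, so μ = λ/ρ
μ ≥ 13.6/0.58 = 23.4483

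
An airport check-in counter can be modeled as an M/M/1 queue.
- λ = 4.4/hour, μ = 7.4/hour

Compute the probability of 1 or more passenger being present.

ρ = λ/μ = 4.4/7.4 = 0.5946
P(N ≥ n) = ρⁿ
P(N ≥ 1) = 0.5946^1
P(N ≥ 1) = 0.5946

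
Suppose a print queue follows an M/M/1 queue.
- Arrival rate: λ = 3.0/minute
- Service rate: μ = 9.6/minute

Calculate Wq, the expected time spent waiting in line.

First, compute utilization: ρ = λ/μ = 3.0/9.6 = 0.3125
For M/M/1: Wq = λ/(μ(μ-λ))
Wq = 3.0/(9.6 × (9.6-3.0))
Wq = 3.0/(9.6 × 6.60)
Wq = 0.04735 minutes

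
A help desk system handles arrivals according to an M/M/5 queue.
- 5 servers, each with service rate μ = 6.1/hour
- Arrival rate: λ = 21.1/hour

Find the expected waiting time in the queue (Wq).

Traffic intensity: ρ = λ/(cμ) = 21.1/(5×6.1) = 0.6918
Since ρ = 0.6918 < 1, system is stable.
Offered load a = λ/μ = cρ = 21.1/6.1 = 3.4590
P₀ = [ Σₙ₌₀^4 aⁿ/n! + a^5/(5!(1-ρ)) ]⁻¹
Σ = a^0/0! + a^1/1! + a^2/2! + a^3/3! + a^4/4! = 1.00000 + 3.45902 + 5.98240 + 6.89774 + 5.96485 = 23.3040
a^5/(5!(1-ρ)) = 495.1800/(120 × 0.308197) = 13.3892
P₀ = 1/(23.3040 + 13.3892) = 0.02725
Lq = P₀·a^5·ρ / (5!(1-ρ)²) = 0.027253 × 495.1800 × 0.69180 / (120 × 0.094985) = 0.8191
Wq = Lq/λ = 0.8191/21.1 = 0.03882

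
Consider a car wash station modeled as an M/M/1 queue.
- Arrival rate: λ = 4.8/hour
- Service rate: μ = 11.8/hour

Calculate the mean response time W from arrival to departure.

First, compute utilization: ρ = λ/μ = 4.8/11.8 = 0.4068
For M/M/1: W = 1/(μ-λ)
W = 1/(11.8-4.8) = 1/7.00
W = 0.1429 hours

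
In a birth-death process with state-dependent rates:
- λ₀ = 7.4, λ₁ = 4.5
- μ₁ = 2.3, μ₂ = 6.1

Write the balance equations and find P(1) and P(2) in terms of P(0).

Balance equations:
State 0: λ₀P₀ = μ₁P₁ → P₁ = (λ₀/μ₁)P₀ = (7.4/2.3)P₀ = 3.2174P₀
State 1: P₂ = (λ₀λ₁)/(μ₁μ₂)P₀ = (7.4×4.5)/(2.3×6.1)P₀ = 2.3735P₀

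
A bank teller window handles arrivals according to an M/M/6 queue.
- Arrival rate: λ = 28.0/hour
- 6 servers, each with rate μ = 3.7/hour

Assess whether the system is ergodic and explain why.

Stability requires ρ = λ/(cμ) < 1
ρ = 28.0/(6 × 3.7) = 28.0/22.20 = 1.2613
Since 1.2613 ≥ 1, the system is UNSTABLE.
Need c > λ/μ = 28.0/3.7 = 7.57.
Minimum servers needed: c = 8.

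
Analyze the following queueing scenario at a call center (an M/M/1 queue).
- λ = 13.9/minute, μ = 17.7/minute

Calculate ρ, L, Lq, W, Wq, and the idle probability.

Step 1: ρ = λ/μ = 13.9/17.7 = 0.7853
Step 2: L = λ/(μ-λ) = 13.9/3.80 = 3.6579
Step 3: Lq = λ²/(μ(μ-λ)) = 193.21/(17.7×3.80) = 2.8726
Step 4: W = 1/(μ-λ) = 1/3.80 = 0.26316
Step 5: Wq = λ/(μ(μ-λ)) = 13.9/(17.7×3.80) = 0.2067
Step 6: P(0) = 1-ρ = 0.2147
Verify: L = λW = 13.9×0.26316 = 3.6579 ✔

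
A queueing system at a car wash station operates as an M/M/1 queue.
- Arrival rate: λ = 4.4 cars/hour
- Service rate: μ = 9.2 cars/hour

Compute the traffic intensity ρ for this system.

Server utilization: ρ = λ/μ
ρ = 4.4/9.2 = 0.4783
The server is busy 47.83% of the time.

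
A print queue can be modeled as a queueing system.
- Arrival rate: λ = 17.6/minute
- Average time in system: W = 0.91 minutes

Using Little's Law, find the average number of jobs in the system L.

Little's Law: L = λW
L = 17.6 × 0.91 = 16.0160 jobs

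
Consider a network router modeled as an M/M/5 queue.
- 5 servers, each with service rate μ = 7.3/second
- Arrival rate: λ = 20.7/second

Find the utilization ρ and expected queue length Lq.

Traffic intensity: ρ = λ/(cμ) = 20.7/(5×7.3) = 0.5671
Since ρ = 0.5671 < 1, system is stable.
Offered load a = λ/μ = cρ = 20.7/7.3 = 2.8356
P₀ = [ Σₙ₌₀^4 aⁿ/n! + a^5/(5!(1-ρ)) ]⁻¹
Σ = a^0/0! + a^1/1! + a^2/2! + a^3/3! + a^4/4! = 1.00000 + 2.83562 + 4.02036 + 3.80007 + 2.69388 = 14.3499
a^5/(5!(1-ρ)) = 183.3316/(120 × 0.43288) = 3.5293
P₀ = 1/(14.3499 + 3.5293) = 0.05593
Lq = P₀·a^5·ρ / (5!(1-ρ)²) = 0.05593 × 183.3316 × 0.5671 / (120 × 0.1874) = 0.2586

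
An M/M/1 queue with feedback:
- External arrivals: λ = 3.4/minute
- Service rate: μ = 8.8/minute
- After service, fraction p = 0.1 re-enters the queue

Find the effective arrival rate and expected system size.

Effective arrival rate: λ_eff = λ/(1-p) = 3.4/(1-0.1) = 3.4/0.90 = 3.7778
ρ = λ_eff/μ = 3.7778/8.8 = 0.4293
L = ρ/(1-ρ) = 0.4293/(1-0.4293) = 0.7522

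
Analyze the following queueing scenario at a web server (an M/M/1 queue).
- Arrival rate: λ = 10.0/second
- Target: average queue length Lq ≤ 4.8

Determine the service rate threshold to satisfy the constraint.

For M/M/1: Lq = λ²/(μ(μ-λ))
Need Lq ≤ 4.8, i.e. μ(μ-λ) ≥ λ²/4.8
μ² - 10.0μ - 100.00/4.8 ≥ 0  →  μ² - 10.0μ - 20.83333 ≥ 0
Quadratic formula (positive root): μ = [λ + √(λ² + 4×20.83333)]/2
Discriminant: 100.00 + 4×20.83333 = 183.3333, √183.3333 = 13.54006
μ ≥ (10.0 + 13.54006)/2 = 11.7700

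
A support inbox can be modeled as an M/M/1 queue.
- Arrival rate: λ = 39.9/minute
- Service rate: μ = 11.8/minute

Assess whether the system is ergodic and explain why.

Stability requires ρ = λ/(cμ) < 1
ρ = 39.9/(1 × 11.8) = 39.9/11.80 = 3.3814
Since 3.3814 ≥ 1, the system is UNSTABLE.
Queue grows without bound. Need μ > λ = 39.9.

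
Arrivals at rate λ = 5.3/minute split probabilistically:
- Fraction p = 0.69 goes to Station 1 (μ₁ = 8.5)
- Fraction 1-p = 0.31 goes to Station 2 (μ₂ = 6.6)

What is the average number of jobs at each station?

Effective rates: λ₁ = 5.3×0.69 = 3.657, λ₂ = 5.3×0.31 = 1.643
Station 1: ρ₁ = 3.657/8.5 = 0.43024, L₁ = ρ₁/(1-ρ₁) = 0.43024/(1-0.43024) = 0.7551
Station 2: ρ₂ = 1.643/6.6 = 0.24894, L₂ = ρ₂/(1-ρ₂) = 0.24894/(1-0.24894) = 0.3315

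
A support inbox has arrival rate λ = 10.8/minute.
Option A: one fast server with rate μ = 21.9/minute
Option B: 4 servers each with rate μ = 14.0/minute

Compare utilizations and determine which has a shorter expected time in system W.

Option A: single server μ = 21.9 (M/M/1)
  ρ_A = 10.8/21.9 = 0.4932
  W_A = 1/(μ-λ) = 1/(21.9-10.8) = 1/11.10 = 0.09009

Option B: 4 servers μ = 14.0 (M/M/4)
  ρ_B = λ/(cμ) = 10.8/(4×14.0) = 0.1929
  Offered load a = λ/μ = cρ = 10.8/14.0 = 0.7714
  P₀ = [ Σₙ₌₀^3 aⁿ/n! + a^4/(4!(1-ρ)) ]⁻¹
  Σ = a^0/0! + a^1/1! + a^2/2! + a^3/3! = 1.0000 + 0.7714 + 0.2976 + 0.07651 = 2.1455
  a^4/(4!(1-ρ)) = 0.3541/(24 × 0.8071) = 0.01828
  P₀ = 1/(2.1455 + 0.01828) = 0.4622
  Lq = P₀·a^4·ρ / (4!(1-ρ)²) = 0.4622 × 0.3541 × 0.1929 / (24 × 0.6515) = 0.002019
  Wq_B = Lq/λ = 0.002019/10.8 = 0.0001869
  W_B = Wq_B + 1/μ = 0.0001869 + 0.07143 = 0.07162

Since W_B = 0.07162 < W_A = 0.09009, Option B (multiple servers) has the shorter time in system.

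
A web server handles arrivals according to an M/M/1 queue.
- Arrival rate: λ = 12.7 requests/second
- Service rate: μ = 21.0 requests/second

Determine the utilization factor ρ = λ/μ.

Server utilization: ρ = λ/μ
ρ = 12.7/21.0 = 0.6048
The server is busy 60.48% of the time.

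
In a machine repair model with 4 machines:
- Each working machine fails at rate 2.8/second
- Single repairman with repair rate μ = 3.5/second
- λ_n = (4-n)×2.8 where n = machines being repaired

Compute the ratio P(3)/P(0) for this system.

P(3)/P(0) = ∏_{i=0}^{3-1} λ_i/μ_{i+1}
= (4-0)×2.8/3.5 × (4-1)×2.8/3.5 × (4-2)×2.8/3.5
= 12.2880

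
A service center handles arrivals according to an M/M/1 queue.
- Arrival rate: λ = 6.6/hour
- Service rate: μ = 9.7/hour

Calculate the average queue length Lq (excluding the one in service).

ρ = λ/μ = 6.6/9.7 = 0.6804
For M/M/1: Lq = λ²/(μ(μ-λ))
Lq = 43.56/(9.7 × 3.10)
Lq = 1.4486 customers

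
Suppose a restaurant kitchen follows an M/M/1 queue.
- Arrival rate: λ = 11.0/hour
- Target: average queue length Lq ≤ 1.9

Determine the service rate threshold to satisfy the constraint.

For M/M/1: Lq = λ²/(μ(μ-λ))
Need Lq ≤ 1.9, i.e. μ(μ-λ) ≥ λ²/1.9
μ² - 11.0μ - 121.00/1.9 ≥ 0  →  μ² - 11.0μ - 63.6842 ≥ 0
Quadratic formula (positive root): μ = [λ + √(λ² + 4×63.6842)]/2
Discriminant: 121.00 + 4×63.6842 = 375.7368, √375.7368 = 19.3839
μ ≥ (11.0 + 19.3839)/2 = 15.1920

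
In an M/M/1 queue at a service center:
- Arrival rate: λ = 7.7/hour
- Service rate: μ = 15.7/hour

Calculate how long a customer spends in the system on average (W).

First, compute utilization: ρ = λ/μ = 7.7/15.7 = 0.4904
For M/M/1: W = 1/(μ-λ)
W = 1/(15.7-7.7) = 1/8.00
W = 0.1250 hours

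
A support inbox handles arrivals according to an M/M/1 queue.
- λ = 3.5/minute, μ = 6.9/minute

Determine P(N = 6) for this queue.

ρ = λ/μ = 3.5/6.9 = 0.50725
P(n) = (1-ρ)ρⁿ
P(6) = (1-0.50725) × 0.50725^6
P(6) = 0.49275 × 0.017035
P(6) = 0.008394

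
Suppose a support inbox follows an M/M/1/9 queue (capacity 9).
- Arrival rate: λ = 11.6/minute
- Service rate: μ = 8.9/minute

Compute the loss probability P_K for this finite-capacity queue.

ρ = λ/μ = 11.6/8.9 = 1.30337
P₀ = (1-ρ)/(1-ρ^(K+1)) = (1-1.30337)/(1-1.30337^10) = -0.30337/-13.1474 = 0.02307
P_K = P₀×ρ^K = 0.023074 × 1.30337^9 = 0.023074 × 10.8545 = 0.2505
Blocking probability = 25.05%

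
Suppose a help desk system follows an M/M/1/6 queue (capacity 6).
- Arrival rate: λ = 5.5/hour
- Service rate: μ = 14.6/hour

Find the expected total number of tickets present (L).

ρ = λ/μ = 5.5/14.6 = 0.376712
P₀ = (1-ρ)/(1-ρ^(K+1)) = (1-0.376712)/(1-0.376712^7) = 0.6233/0.9989 = 0.6240
P_K = P₀×ρ^K = 0.6240 × 0.376712^6 = 0.6240 × 0.002858 = 0.001783
L = ρ[1 - (K+1)ρ^K + Kρ^(K+1)] / [(1-ρ)(1-ρ^(K+1))]
L = 0.376712 × (1 - 7×0.002858 + 6×0.001077) / ((1 - 0.376712) × (1 - 0.001077)) = 0.5969 tickets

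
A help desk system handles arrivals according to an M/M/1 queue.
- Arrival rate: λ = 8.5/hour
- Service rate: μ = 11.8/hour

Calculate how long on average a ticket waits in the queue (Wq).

First, compute utilization: ρ = λ/μ = 8.5/11.8 = 0.7203
For M/M/1: Wq = λ/(μ(μ-λ))
Wq = 8.5/(11.8 × (11.8-8.5))
Wq = 8.5/(11.8 × 3.30)
Wq = 0.2183 hours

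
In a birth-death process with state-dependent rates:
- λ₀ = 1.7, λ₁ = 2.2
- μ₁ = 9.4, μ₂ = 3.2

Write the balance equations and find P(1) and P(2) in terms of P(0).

Balance equations:
State 0: λ₀P₀ = μ₁P₁ → P₁ = (λ₀/μ₁)P₀ = (1.7/9.4)P₀ = 0.1809P₀
State 1: P₂ = (λ₀λ₁)/(μ₁μ₂)P₀ = (1.7×2.2)/(9.4×3.2)P₀ = 0.1243P₀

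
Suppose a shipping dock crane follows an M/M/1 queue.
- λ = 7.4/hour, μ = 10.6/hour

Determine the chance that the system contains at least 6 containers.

ρ = λ/μ = 7.4/10.6 = 0.69811
P(N ≥ n) = ρⁿ
P(N ≥ 6) = 0.69811^6
P(N ≥ 6) = 0.1158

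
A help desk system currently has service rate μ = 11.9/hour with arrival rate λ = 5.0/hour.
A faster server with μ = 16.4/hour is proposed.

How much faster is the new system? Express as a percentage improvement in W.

System 1: ρ₁ = 5.0/11.9 = 0.4202, W₁ = 1/(11.9-5.0) = 0.14493
System 2: ρ₂ = 5.0/16.4 = 0.3049, W₂ = 1/(16.4-5.0) = 0.087719
Improvement: (W₁-W₂)/W₁ = (0.14493-0.087719)/0.14493 = 39.47%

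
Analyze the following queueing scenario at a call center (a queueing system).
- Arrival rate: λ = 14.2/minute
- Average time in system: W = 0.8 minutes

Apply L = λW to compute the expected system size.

Little's Law: L = λW
L = 14.2 × 0.8 = 11.3600 calls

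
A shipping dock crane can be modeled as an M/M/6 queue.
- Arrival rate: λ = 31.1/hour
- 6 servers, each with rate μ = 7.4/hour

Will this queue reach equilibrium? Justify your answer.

Stability requires ρ = λ/(cμ) < 1
ρ = 31.1/(6 × 7.4) = 31.1/44.40 = 0.7005
Since 0.7005 < 1, the system is STABLE.
The servers are busy 70.05% of the time.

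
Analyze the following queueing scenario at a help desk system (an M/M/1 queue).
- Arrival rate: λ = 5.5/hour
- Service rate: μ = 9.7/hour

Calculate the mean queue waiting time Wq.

First, compute utilization: ρ = λ/μ = 5.5/9.7 = 0.5670
For M/M/1: Wq = λ/(μ(μ-λ))
Wq = 5.5/(9.7 × (9.7-5.5))
Wq = 5.5/(9.7 × 4.20)
Wq = 0.1350 hours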